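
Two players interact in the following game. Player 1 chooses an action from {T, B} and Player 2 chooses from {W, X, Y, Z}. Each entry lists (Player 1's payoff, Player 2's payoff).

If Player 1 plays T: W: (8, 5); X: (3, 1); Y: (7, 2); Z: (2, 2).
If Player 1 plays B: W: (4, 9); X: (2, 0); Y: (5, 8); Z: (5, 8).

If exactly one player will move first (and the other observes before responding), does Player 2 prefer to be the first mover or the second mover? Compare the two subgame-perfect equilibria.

If Player 1 leads: Player 2's best replies are T→W, B→W; Player 1's induced payoffs 8, 4; outcome (T, W), payoffs (8, 5).
If Player 2 leads: Player 1's best replies are W→T, X→T, Y→T, Z→B; Player 2's induced payoffs 5, 1, 2, 8; outcome (B, Z), payoffs (5, 8).
Player 2 gets 8 moving first and 5 moving second, so Player 2 prefers to move first.

first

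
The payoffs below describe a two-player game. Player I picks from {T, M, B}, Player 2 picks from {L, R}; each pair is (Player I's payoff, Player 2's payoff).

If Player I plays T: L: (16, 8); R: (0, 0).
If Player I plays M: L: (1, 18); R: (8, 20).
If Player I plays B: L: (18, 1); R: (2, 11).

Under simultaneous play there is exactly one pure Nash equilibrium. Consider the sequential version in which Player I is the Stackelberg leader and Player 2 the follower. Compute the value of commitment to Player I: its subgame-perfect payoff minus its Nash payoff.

8

Work backward from Player 2's decision.
- T → Player 2 plays L (best of 8, 0); Player I gets 16.
- M → Player 2 plays R (best of 18, 20); Player I gets 8.
- B → Player 2 plays R (best of 1, 11); Player I gets 2.
Player I's induced payoffs are 16, 8, 2, so Player I commits to T. Subgame-perfect outcome: (T, L) with payoffs (16, 8).
Under simultaneous play:
Player I's best replies: L→B; R→M.
Player 2's best replies: T→L; M→R; B→R.
Only (M, R) has each player best-responding; Nash payoffs (8, 20).
Player I's commitment gain: 16 − 8 = 8.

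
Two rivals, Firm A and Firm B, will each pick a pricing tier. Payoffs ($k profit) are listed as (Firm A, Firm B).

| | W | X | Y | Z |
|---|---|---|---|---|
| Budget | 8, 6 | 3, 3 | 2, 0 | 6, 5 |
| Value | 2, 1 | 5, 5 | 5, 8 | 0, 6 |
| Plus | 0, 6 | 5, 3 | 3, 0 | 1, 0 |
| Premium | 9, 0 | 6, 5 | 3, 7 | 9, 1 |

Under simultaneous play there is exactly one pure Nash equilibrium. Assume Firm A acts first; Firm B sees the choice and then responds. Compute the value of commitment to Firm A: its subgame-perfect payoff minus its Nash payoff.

Work backward from Firm B's decision.
- Budget → Firm B plays W (best of 6, 3, 0, 5); Firm A gets 8.
- Value → Firm B plays Y (best of 1, 5, 8, 6); Firm A gets 5.
- Plus → Firm B plays W (best of 6, 3, 0, 0); Firm A gets 0.
- Premium → Firm B plays Y (best of 0, 5, 7, 1); Firm A gets 3.
Maximizing over 8, 5, 0, 3, Firm A chooses Budget. Subgame-perfect outcome: (Budget, W) with payoffs (8, 6).
Now find the simultaneous Nash equilibrium.
Firm A's best replies: W→Premium; X→Premium; Y→Value; Z→Premium.
Firm B's best replies: Budget→W; Value→Y; Plus→W; Premium→Y.
Only (Value, Y) has each player best-responding; Nash payoffs (5, 8).
Firm A's commitment gain: 8 − 5 = 3.

3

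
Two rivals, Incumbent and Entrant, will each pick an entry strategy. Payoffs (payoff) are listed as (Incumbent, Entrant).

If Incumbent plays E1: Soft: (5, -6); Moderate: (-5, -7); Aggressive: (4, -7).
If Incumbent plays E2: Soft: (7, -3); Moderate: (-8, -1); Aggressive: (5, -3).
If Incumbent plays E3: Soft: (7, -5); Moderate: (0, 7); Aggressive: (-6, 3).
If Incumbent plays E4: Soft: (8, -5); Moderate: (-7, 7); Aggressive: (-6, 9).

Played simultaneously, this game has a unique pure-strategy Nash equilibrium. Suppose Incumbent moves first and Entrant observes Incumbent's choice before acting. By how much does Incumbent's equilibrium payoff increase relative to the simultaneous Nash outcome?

5

Solve by backward induction (Incumbent leads).
- E1 → Entrant plays Soft (best of -6, -7, -7); Incumbent gets 5.
- E2 → Entrant plays Moderate (best of -3, -1, -3); Incumbent gets -8.
- E3 → Entrant plays Moderate (best of -5, 7, 3); Incumbent gets 0.
- E4 → Entrant plays Aggressive (best of -5, 7, 9); Incumbent gets -6.
Among 5, -8, 0, -6, the best is 5 at E1. Subgame-perfect outcome: (E1, Soft) with payoffs (5, -6).
For the simultaneous game, intersect best replies.
Incumbent's best replies: Soft→E4; Moderate→E3; Aggressive→E2.
Entrant's best replies: E1→Soft; E2→Moderate; E3→Moderate; E4→Aggressive.
The unique mutual best reply is (E3, Moderate), giving (0, 7).
Incumbent's commitment gain: 5 − 0 = 5.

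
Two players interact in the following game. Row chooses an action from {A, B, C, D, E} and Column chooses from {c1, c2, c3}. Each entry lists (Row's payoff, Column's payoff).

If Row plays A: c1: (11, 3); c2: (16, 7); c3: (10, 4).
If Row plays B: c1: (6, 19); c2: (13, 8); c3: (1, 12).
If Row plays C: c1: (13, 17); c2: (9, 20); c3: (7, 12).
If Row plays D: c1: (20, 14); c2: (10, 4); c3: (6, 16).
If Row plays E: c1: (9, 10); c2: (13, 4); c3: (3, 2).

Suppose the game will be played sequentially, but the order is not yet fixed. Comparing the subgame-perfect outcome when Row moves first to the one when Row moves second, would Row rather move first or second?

If Row leads: Column's best replies are A→c2, B→c1, C→c2, D→c3, E→c1; Row's induced payoffs 16, 6, 9, 6, 9; outcome (A, c2), payoffs (16, 7).
If Column leads: Row's best replies are c1→D, c2→A, c3→A; Column's induced payoffs 14, 7, 4; outcome (D, c1), payoffs (20, 14).
Row gets 16 moving first and 20 moving second, so Row prefers to move second.

second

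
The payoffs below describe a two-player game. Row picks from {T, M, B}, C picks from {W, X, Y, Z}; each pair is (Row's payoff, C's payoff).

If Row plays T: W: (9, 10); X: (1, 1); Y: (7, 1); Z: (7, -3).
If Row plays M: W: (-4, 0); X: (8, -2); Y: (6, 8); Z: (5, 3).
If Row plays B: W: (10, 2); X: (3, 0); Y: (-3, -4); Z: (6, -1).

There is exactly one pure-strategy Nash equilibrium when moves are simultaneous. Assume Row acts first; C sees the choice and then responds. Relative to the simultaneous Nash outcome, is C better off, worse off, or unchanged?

C best-responds to each possible Row move:
- T: C compares 10, 1, 1, -3 and picks W; Row would get 9.
- M: C compares 0, -2, 8, 3 and picks Y; Row would get 6.
- B: C compares 2, 0, -4, -1 and picks W; Row would get 10.
Among 9, 6, 10, the best is 10 at B. Subgame-perfect outcome: (B, W) with payoffs (10, 2).
For the simultaneous game, intersect best replies.
Row's best replies: W→B; X→M; Y→T; Z→T.
C's best replies: T→W; M→Y; B→W.
Only (B, W) has each player best-responding; Nash payoffs (10, 2).
C earns 2 sequentially versus 2 at the Nash outcome: unchanged.

unchanged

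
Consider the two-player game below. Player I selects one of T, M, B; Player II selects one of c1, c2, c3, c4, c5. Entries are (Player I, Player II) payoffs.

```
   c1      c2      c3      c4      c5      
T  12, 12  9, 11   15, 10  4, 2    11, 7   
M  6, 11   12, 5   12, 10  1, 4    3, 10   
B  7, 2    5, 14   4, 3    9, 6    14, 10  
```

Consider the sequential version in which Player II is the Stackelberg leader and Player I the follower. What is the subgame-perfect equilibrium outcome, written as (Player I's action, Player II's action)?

Backward induction with Player II moving first.
- c1 → Player I plays T (best of 12, 6, 7); Player II gets 12.
- c2 → Player I plays M (best of 9, 12, 5); Player II gets 5.
- c3 → Player I plays T (best of 15, 12, 4); Player II gets 10.
- c4 → Player I plays B (best of 4, 1, 9); Player II gets 6.
- c5 → Player I plays B (best of 11, 3, 14); Player II gets 10.
Maximizing over 12, 5, 10, 6, 10, Player II chooses c1. Subgame-perfect outcome: (T, c1) with payoffs (12, 12).

(T, c1)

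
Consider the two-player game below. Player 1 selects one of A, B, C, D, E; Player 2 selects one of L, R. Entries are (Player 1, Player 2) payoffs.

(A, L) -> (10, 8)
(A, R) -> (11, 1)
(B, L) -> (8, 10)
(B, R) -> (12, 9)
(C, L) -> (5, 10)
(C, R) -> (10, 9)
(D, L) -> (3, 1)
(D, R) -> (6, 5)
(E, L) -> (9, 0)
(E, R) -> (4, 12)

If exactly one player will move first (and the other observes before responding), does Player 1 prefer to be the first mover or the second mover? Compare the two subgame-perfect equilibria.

second

If Player 1 leads: Player 2's best replies are A→L, B→L, C→L, D→R, E→R; Player 1's induced payoffs 10, 8, 5, 6, 4; outcome (A, L), payoffs (10, 8).
If Player 2 leads: Player 1's best replies are L→A, R→B; Player 2's induced payoffs 8, 9; outcome (B, R), payoffs (12, 9).
Player 1 gets 10 moving first and 12 moving second, so Player 1 prefers to move second.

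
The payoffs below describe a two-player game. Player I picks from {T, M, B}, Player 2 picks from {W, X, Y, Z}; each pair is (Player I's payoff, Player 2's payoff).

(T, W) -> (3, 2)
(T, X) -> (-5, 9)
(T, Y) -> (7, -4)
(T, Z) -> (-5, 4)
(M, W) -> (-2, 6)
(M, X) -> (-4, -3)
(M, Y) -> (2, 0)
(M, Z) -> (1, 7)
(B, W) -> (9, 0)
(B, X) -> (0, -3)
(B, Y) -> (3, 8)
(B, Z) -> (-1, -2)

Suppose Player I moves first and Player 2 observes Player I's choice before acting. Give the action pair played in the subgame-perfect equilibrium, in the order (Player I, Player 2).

(B, Y)

Solve by backward induction (Player I leads).
- T: BR = X, leader payoff -5.
- M: BR = Z, leader payoff 1.
- B: BR = Y, leader payoff 3.
Among -5, 1, 3, the best is 3 at B. Subgame-perfect outcome: (B, Y) with payoffs (3, 8).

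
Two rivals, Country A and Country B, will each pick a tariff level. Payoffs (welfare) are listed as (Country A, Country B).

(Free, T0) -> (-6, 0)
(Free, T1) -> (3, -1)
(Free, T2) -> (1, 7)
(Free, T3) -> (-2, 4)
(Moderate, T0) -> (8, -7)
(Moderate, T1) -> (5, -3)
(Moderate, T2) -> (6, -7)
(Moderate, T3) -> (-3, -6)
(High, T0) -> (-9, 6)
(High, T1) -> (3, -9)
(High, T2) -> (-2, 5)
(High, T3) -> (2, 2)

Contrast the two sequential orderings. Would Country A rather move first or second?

first

If Country A leads: Country B's best replies are Free→T2, Moderate→T1, High→T0; Country A's induced payoffs 1, 5, -9; outcome (Moderate, T1), payoffs (5, -3).
If Country B leads: Country A's best replies are T0→Moderate, T1→Moderate, T2→Moderate, T3→High; Country B's induced payoffs -7, -3, -7, 2; outcome (High, T3), payoffs (2, 2).
Country A gets 5 moving first and 2 moving second, so Country A prefers to move first.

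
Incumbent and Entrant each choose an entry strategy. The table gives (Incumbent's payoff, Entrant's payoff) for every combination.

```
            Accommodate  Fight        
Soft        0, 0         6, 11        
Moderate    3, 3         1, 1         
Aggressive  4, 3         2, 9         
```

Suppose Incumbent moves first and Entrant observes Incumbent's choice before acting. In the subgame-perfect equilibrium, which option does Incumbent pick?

Work backward from Entrant's decision.
- Soft → Entrant plays Fight (best of 0, 11); Incumbent gets 6.
- Moderate → Entrant plays Accommodate (best of 3, 1); Incumbent gets 3.
- Aggressive → Entrant plays Fight (best of 3, 9); Incumbent gets 2.
Among 6, 3, 2, the best is 6 at Soft. Subgame-perfect outcome: (Soft, Fight) with payoffs (6, 11).

Soft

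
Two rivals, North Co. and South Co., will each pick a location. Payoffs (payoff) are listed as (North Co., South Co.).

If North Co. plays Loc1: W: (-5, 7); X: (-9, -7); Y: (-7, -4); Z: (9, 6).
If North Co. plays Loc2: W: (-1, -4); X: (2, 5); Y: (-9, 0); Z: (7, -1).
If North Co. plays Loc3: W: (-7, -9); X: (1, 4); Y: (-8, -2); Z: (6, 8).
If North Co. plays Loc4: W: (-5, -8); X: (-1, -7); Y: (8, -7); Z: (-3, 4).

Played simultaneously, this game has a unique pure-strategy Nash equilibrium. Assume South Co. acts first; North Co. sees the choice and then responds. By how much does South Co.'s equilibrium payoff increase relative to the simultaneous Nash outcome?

1

Work backward from North Co.'s decision.
- W → North Co. plays Loc2 (best of -5, -1, -7, -5); South Co. gets -4.
- X → North Co. plays Loc2 (best of -9, 2, 1, -1); South Co. gets 5.
- Y → North Co. plays Loc4 (best of -7, -9, -8, 8); South Co. gets -7.
- Z → North Co. plays Loc1 (best of 9, 7, 6, -3); South Co. gets 6.
Maximizing over -4, 5, -7, 6, South Co. chooses Z. Subgame-perfect outcome: (Loc1, Z) with payoffs (9, 6).
Now find the simultaneous Nash equilibrium.
North Co.'s best replies: W→Loc2; X→Loc2; Y→Loc4; Z→Loc1.
South Co.'s best replies: Loc1→W; Loc2→X; Loc3→Z; Loc4→Z.
Only (Loc2, X) has each player best-responding; Nash payoffs (2, 5).
South Co.'s commitment gain: 6 − 5 = 1.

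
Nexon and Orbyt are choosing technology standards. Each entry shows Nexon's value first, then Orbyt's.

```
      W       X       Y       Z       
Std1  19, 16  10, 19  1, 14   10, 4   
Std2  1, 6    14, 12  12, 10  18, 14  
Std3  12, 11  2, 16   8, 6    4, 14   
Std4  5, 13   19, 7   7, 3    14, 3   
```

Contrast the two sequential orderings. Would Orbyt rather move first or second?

first

If Nexon leads: Orbyt's best replies are Std1→X, Std2→Z, Std3→X, Std4→W; Nexon's induced payoffs 10, 18, 2, 5; outcome (Std2, Z), payoffs (18, 14).
If Orbyt leads: Nexon's best replies are W→Std1, X→Std4, Y→Std2, Z→Std2; Orbyt's induced payoffs 16, 7, 10, 14; outcome (Std1, W), payoffs (19, 16).
Orbyt gets 16 moving first and 14 moving second, so Orbyt prefers to move first.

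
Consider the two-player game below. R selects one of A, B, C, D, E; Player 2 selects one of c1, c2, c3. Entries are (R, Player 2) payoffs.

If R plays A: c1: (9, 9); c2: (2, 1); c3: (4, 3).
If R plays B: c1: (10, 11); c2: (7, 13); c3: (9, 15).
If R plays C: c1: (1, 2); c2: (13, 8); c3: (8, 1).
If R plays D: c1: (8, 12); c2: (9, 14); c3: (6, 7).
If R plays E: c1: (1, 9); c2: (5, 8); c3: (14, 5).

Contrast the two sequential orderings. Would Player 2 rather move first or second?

If R leads: Player 2's best replies are A→c1, B→c3, C→c2, D→c2, E→c1; R's induced payoffs 9, 9, 13, 9, 1; outcome (C, c2), payoffs (13, 8).
If Player 2 leads: R's best replies are c1→B, c2→C, c3→E; Player 2's induced payoffs 11, 8, 5; outcome (B, c1), payoffs (10, 11).
Player 2 gets 11 moving first and 8 moving second, so Player 2 prefers to move first.

first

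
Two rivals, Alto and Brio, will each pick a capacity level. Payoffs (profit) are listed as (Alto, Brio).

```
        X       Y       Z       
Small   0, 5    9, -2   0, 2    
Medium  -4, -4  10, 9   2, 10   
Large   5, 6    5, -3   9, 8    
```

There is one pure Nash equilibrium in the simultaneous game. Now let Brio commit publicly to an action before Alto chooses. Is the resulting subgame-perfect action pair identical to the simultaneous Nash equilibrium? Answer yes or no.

Alto best-responds to each possible Brio move:
- X: BR = Large, leader payoff 6.
- Y: BR = Medium, leader payoff 9.
- Z: BR = Large, leader payoff 8.
Brio's induced payoffs are 6, 9, 8, so Brio commits to Y. Subgame-perfect outcome: (Medium, Y) with payoffs (10, 9).
Now find the simultaneous Nash equilibrium.
Alto's best replies: X→Large; Y→Medium; Z→Large.
Brio's best replies: Small→X; Medium→Z; Large→Z.
The unique mutual best reply is (Large, Z), giving (9, 8).
Sequential outcome (Medium, Y) differs from the Nash profile (Large, Z).

no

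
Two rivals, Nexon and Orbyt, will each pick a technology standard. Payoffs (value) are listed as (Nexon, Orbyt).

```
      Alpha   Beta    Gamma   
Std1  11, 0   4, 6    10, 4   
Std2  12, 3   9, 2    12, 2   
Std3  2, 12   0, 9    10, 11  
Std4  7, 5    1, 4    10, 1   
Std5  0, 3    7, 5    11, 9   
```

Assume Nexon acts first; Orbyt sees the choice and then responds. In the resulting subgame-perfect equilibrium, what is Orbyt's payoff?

3

Work backward from Orbyt's decision.
- Std1: BR = Beta, leader payoff 4.
- Std2: BR = Alpha, leader payoff 12.
- Std3: BR = Alpha, leader payoff 2.
- Std4: BR = Alpha, leader payoff 7.
- Std5: BR = Gamma, leader payoff 11.
Nexon's induced payoffs are 4, 12, 2, 7, 11, so Nexon commits to Std2. Subgame-perfect outcome: (Std2, Alpha) with payoffs (12, 3).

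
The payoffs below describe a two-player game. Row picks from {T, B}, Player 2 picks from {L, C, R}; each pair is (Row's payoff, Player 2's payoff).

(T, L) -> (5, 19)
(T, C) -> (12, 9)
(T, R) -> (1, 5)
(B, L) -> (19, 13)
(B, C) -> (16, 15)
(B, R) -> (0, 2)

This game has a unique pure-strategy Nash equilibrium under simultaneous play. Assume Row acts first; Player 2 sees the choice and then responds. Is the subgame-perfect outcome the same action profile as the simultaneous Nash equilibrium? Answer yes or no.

Work backward from Player 2's decision.
- T: BR = L, leader payoff 5.
- B: BR = C, leader payoff 16.
Among 5, 16, the best is 16 at B. Subgame-perfect outcome: (B, C) with payoffs (16, 15).
Now find the simultaneous Nash equilibrium.
Row's best replies: L→B; C→B; R→T.
Player 2's best replies: T→L; B→C.
The unique mutual best reply is (B, C), giving (16, 15).
Sequential outcome (B, C) coincides with the Nash profile (B, C).

yes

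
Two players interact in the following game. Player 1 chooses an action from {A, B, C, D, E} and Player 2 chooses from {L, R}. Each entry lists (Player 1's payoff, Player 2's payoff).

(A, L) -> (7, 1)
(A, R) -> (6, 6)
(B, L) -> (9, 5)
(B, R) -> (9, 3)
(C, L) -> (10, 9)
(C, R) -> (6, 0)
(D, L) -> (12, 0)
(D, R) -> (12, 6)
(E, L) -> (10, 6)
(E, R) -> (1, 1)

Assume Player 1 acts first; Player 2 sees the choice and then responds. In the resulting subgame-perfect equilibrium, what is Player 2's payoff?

Solve by backward induction (Player 1 leads).
- A: Player 2 compares 1, 6 and picks R; Player 1 would get 6.
- B: Player 2 compares 5, 3 and picks L; Player 1 would get 9.
- C: Player 2 compares 9, 0 and picks L; Player 1 would get 10.
- D: Player 2 compares 0, 6 and picks R; Player 1 would get 12.
- E: Player 2 compares 6, 1 and picks L; Player 1 would get 10.
Maximizing over 6, 9, 10, 12, 10, Player 1 chooses D. Subgame-perfect outcome: (D, R) with payoffs (12, 6).

6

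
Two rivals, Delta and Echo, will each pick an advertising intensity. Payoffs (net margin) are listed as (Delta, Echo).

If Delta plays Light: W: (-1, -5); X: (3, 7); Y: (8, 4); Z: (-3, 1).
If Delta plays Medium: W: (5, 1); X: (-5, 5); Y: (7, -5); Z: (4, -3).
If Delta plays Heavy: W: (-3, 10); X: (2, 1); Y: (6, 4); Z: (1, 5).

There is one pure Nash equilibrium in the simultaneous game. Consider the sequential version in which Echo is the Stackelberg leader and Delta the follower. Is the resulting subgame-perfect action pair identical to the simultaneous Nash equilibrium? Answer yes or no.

yes

Delta best-responds to each possible Echo move:
- W → Delta plays Medium (best of -1, 5, -3); Echo gets 1.
- X → Delta plays Light (best of 3, -5, 2); Echo gets 7.
- Y → Delta plays Light (best of 8, 7, 6); Echo gets 4.
- Z → Delta plays Medium (best of -3, 4, 1); Echo gets -3.
Among 1, 7, 4, -3, the best is 7 at X. Subgame-perfect outcome: (Light, X) with payoffs (3, 7).
Under simultaneous play:
Delta's best replies: W→Medium; X→Light; Y→Light; Z→Medium.
Echo's best replies: Light→X; Medium→X; Heavy→W.
The unique mutual best reply is (Light, X), giving (3, 7).
Sequential outcome (Light, X) coincides with the Nash profile (Light, X).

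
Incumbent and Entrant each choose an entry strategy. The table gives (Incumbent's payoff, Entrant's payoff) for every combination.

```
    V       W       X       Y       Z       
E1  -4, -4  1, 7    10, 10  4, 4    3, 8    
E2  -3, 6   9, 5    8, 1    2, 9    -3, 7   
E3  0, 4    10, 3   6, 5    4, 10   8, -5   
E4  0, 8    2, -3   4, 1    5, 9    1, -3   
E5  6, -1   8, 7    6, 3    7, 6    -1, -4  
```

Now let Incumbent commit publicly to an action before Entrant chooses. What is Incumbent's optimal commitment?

E1

Backward induction with Incumbent moving first.
- E1: Entrant compares -4, 7, 10, 4, 8 and picks X; Incumbent would get 10.
- E2: Entrant compares 6, 5, 1, 9, 7 and picks Y; Incumbent would get 2.
- E3: Entrant compares 4, 3, 5, 10, -5 and picks Y; Incumbent would get 4.
- E4: Entrant compares 8, -3, 1, 9, -3 and picks Y; Incumbent would get 5.
- E5: Entrant compares -1, 7, 3, 6, -4 and picks W; Incumbent would get 8.
Incumbent's induced payoffs are 10, 2, 4, 5, 8, so Incumbent commits to E1. Subgame-perfect outcome: (E1, X) with payoffs (10, 10).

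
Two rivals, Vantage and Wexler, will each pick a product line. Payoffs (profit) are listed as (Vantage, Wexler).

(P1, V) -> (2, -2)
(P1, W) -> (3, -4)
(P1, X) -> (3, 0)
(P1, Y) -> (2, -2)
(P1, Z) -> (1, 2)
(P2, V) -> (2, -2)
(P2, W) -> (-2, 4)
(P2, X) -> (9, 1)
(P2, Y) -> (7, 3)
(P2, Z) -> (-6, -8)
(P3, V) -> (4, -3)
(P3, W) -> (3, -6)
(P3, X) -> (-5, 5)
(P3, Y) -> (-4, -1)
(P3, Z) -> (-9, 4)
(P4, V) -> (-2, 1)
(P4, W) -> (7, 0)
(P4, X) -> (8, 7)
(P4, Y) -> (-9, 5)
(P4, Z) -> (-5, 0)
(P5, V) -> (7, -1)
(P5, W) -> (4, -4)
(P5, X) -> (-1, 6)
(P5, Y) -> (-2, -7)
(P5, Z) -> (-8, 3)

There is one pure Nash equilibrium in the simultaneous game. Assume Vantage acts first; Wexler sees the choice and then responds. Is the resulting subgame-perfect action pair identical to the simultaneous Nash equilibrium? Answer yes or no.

no

Wexler best-responds to each possible Vantage move:
- P1: BR = Z, leader payoff 1.
- P2: BR = W, leader payoff -2.
- P3: BR = X, leader payoff -5.
- P4: BR = X, leader payoff 8.
- P5: BR = X, leader payoff -1.
Among 1, -2, -5, 8, -1, the best is 8 at P4. Subgame-perfect outcome: (P4, X) with payoffs (8, 7).
For the simultaneous game, intersect best replies.
Vantage's best replies: V→P5; W→P4; X→P2; Y→P2; Z→P1.
Wexler's best replies: P1→Z; P2→W; P3→X; P4→X; P5→X.
Only (P1, Z) has each player best-responding; Nash payoffs (1, 2).
Sequential outcome (P4, X) differs from the Nash profile (P1, Z).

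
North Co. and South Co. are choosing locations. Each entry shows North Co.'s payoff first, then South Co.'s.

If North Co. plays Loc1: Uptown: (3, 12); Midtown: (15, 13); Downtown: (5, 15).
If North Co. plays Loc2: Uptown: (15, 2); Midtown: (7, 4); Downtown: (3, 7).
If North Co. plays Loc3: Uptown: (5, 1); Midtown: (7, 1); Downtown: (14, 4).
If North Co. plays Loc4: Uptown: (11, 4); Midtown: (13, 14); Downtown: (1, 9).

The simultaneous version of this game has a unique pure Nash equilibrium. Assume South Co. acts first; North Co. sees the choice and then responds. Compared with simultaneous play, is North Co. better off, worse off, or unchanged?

Solve by backward induction (South Co. leads).
- Uptown → North Co. plays Loc2 (best of 3, 15, 5, 11); South Co. gets 2.
- Midtown → North Co. plays Loc1 (best of 15, 7, 7, 13); South Co. gets 13.
- Downtown → North Co. plays Loc3 (best of 5, 3, 14, 1); South Co. gets 4.
South Co.'s induced payoffs are 2, 13, 4, so South Co. commits to Midtown. Subgame-perfect outcome: (Loc1, Midtown) with payoffs (15, 13).
Under simultaneous play:
North Co.'s best replies: Uptown→Loc2; Midtown→Loc1; Downtown→Loc3.
South Co.'s best replies: Loc1→Downtown; Loc2→Downtown; Loc3→Downtown; Loc4→Midtown.
Only (Loc3, Downtown) has each player best-responding; Nash payoffs (14, 4).
North Co. earns 15 sequentially versus 14 at the Nash outcome: better off.

better off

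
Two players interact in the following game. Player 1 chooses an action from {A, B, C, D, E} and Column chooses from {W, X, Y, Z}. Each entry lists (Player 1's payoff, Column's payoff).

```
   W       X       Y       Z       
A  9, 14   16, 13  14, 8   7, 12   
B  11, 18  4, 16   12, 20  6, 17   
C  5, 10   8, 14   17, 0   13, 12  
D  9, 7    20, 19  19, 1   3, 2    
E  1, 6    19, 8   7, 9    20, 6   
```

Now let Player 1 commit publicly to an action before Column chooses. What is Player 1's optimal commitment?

D

Column best-responds to each possible Player 1 move:
- A → Column plays W (best of 14, 13, 8, 12); Player 1 gets 9.
- B → Column plays Y (best of 18, 16, 20, 17); Player 1 gets 12.
- C → Column plays X (best of 10, 14, 0, 12); Player 1 gets 8.
- D → Column plays X (best of 7, 19, 1, 2); Player 1 gets 20.
- E → Column plays Y (best of 6, 8, 9, 6); Player 1 gets 7.
Maximizing over 9, 12, 8, 20, 7, Player 1 chooses D. Subgame-perfect outcome: (D, X) with payoffs (20, 19).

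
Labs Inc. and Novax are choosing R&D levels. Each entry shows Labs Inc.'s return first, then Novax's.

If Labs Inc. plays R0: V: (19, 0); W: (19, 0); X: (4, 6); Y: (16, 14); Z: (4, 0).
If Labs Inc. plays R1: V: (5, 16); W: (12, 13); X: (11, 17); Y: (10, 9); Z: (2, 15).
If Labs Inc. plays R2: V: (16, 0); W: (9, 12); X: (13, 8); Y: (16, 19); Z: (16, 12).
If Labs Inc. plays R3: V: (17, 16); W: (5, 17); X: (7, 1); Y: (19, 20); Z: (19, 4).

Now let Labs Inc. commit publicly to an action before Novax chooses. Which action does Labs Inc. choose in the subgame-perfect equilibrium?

R3

Backward induction with Labs Inc. moving first.
- R0 → Novax plays Y (best of 0, 0, 6, 14, 0); Labs Inc. gets 16.
- R1 → Novax plays X (best of 16, 13, 17, 9, 15); Labs Inc. gets 11.
- R2 → Novax plays Y (best of 0, 12, 8, 19, 12); Labs Inc. gets 16.
- R3 → Novax plays Y (best of 16, 17, 1, 20, 4); Labs Inc. gets 19.
Among 16, 11, 16, 19, the best is 19 at R3. Subgame-perfect outcome: (R3, Y) with payoffs (19, 20).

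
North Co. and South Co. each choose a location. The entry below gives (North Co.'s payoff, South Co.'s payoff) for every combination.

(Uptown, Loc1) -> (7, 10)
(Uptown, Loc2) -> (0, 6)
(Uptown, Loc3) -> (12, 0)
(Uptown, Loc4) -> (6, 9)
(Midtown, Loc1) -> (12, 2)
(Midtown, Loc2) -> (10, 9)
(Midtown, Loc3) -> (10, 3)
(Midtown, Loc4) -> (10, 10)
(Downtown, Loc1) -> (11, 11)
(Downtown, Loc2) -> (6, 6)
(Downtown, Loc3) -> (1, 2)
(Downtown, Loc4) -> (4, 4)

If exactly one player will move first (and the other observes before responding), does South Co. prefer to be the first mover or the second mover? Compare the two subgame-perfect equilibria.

If North Co. leads: South Co.'s best replies are Uptown→Loc1, Midtown→Loc4, Downtown→Loc1; North Co.'s induced payoffs 7, 10, 11; outcome (Downtown, Loc1), payoffs (11, 11).
If South Co. leads: North Co.'s best replies are Loc1→Midtown, Loc2→Midtown, Loc3→Uptown, Loc4→Midtown; South Co.'s induced payoffs 2, 9, 0, 10; outcome (Midtown, Loc4), payoffs (10, 10).
South Co. gets 10 moving first and 11 moving second, so South Co. prefers to move second.

second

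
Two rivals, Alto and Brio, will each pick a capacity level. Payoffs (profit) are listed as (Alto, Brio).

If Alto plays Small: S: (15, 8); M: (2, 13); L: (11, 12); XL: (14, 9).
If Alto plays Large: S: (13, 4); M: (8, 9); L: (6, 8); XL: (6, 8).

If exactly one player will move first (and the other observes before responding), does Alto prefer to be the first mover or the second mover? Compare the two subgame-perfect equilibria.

second

If Alto leads: Brio's best replies are Small→M, Large→M; Alto's induced payoffs 2, 8; outcome (Large, M), payoffs (8, 9).
If Brio leads: Alto's best replies are S→Small, M→Large, L→Small, XL→Small; Brio's induced payoffs 8, 9, 12, 9; outcome (Small, L), payoffs (11, 12).
Alto gets 8 moving first and 11 moving second, so Alto prefers to move second.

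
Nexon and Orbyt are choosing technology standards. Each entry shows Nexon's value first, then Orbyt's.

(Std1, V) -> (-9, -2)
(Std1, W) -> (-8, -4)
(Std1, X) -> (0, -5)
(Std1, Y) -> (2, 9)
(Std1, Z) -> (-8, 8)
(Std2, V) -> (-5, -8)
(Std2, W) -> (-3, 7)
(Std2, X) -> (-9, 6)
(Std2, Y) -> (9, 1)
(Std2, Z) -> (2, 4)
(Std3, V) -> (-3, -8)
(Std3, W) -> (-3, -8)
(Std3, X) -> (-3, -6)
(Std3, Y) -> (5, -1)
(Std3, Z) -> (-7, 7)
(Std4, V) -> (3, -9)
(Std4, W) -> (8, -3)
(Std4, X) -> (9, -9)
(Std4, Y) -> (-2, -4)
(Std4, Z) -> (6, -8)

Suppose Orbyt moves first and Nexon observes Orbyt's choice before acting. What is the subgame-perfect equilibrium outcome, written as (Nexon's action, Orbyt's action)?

(Std2, Y)

Solve by backward induction (Orbyt leads).
- V: Nexon compares -9, -5, -3, 3 and picks Std4; Orbyt would get -9.
- W: Nexon compares -8, -3, -3, 8 and picks Std4; Orbyt would get -3.
- X: Nexon compares 0, -9, -3, 9 and picks Std4; Orbyt would get -9.
- Y: Nexon compares 2, 9, 5, -2 and picks Std2; Orbyt would get 1.
- Z: Nexon compares -8, 2, -7, 6 and picks Std4; Orbyt would get -8.
Among -9, -3, -9, 1, -8, the best is 1 at Y. Subgame-perfect outcome: (Std2, Y) with payoffs (9, 1).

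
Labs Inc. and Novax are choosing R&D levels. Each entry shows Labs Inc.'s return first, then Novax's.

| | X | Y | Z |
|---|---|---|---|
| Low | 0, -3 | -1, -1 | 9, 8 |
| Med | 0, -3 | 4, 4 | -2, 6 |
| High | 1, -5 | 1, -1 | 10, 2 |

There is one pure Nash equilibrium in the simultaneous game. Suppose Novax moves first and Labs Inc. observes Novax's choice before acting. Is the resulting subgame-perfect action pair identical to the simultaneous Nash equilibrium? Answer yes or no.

Work backward from Labs Inc.'s decision.
- X → Labs Inc. plays High (best of 0, 0, 1); Novax gets -5.
- Y → Labs Inc. plays Med (best of -1, 4, 1); Novax gets 4.
- Z → Labs Inc. plays High (best of 9, -2, 10); Novax gets 2.
Among -5, 4, 2, the best is 4 at Y. Subgame-perfect outcome: (Med, Y) with payoffs (4, 4).
Now find the simultaneous Nash equilibrium.
Labs Inc.'s best replies: X→High; Y→Med; Z→High.
Novax's best replies: Low→Z; Med→Z; High→Z.
The unique mutual best reply is (High, Z), giving (10, 2).
Sequential outcome (Med, Y) differs from the Nash profile (High, Z).

no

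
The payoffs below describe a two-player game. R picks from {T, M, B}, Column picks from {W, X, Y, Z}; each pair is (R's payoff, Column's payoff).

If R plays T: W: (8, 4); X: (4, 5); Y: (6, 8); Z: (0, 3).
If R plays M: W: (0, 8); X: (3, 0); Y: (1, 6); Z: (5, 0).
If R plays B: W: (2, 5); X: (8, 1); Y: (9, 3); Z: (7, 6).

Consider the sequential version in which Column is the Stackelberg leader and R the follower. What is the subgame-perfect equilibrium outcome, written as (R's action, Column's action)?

Solve by backward induction (Column leads).
- W: BR = T, leader payoff 4.
- X: BR = B, leader payoff 1.
- Y: BR = B, leader payoff 3.
- Z: BR = B, leader payoff 6.
Column's induced payoffs are 4, 1, 3, 6, so Column commits to Z. Subgame-perfect outcome: (B, Z) with payoffs (7, 6).

(B, Z)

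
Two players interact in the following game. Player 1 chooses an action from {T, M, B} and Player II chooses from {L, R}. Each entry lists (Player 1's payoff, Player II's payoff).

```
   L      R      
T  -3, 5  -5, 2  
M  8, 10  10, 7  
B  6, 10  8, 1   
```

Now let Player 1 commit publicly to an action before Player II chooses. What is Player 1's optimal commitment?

Backward induction with Player 1 moving first.
- T: BR = L, leader payoff -3.
- M: BR = L, leader payoff 8.
- B: BR = L, leader payoff 6.
Player 1's induced payoffs are -3, 8, 6, so Player 1 commits to M. Subgame-perfect outcome: (M, L) with payoffs (8, 10).

M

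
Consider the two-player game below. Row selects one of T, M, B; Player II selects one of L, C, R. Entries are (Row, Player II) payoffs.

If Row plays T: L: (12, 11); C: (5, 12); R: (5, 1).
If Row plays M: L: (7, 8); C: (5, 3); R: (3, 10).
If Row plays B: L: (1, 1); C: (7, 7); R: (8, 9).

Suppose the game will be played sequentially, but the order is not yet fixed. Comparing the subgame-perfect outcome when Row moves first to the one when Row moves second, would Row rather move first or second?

If Row leads: Player II's best replies are T→C, M→R, B→R; Row's induced payoffs 5, 3, 8; outcome (B, R), payoffs (8, 9).
If Player II leads: Row's best replies are L→T, C→B, R→B; Player II's induced payoffs 11, 7, 9; outcome (T, L), payoffs (12, 11).
Row gets 8 moving first and 12 moving second, so Row prefers to move second.

second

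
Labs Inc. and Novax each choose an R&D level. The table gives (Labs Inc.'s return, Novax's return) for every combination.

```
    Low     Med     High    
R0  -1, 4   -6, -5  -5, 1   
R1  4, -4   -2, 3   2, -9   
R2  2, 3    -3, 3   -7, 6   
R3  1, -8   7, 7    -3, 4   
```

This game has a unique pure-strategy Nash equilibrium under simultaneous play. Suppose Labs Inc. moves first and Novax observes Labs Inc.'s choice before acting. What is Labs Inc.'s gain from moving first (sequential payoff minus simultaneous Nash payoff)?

0

Work backward from Novax's decision.
- R0 → Novax plays Low (best of 4, -5, 1); Labs Inc. gets -1.
- R1 → Novax plays Med (best of -4, 3, -9); Labs Inc. gets -2.
- R2 → Novax plays High (best of 3, 3, 6); Labs Inc. gets -7.
- R3 → Novax plays Med (best of -8, 7, 4); Labs Inc. gets 7.
Labs Inc.'s induced payoffs are -1, -2, -7, 7, so Labs Inc. commits to R3. Subgame-perfect outcome: (R3, Med) with payoffs (7, 7).
For the simultaneous game, intersect best replies.
Labs Inc.'s best replies: Low→R1; Med→R3; High→R1.
Novax's best replies: R0→Low; R1→Med; R2→High; R3→Med.
Only (R3, Med) has each player best-responding; Nash payoffs (7, 7).
Labs Inc.'s commitment gain: 7 − 7 = 0.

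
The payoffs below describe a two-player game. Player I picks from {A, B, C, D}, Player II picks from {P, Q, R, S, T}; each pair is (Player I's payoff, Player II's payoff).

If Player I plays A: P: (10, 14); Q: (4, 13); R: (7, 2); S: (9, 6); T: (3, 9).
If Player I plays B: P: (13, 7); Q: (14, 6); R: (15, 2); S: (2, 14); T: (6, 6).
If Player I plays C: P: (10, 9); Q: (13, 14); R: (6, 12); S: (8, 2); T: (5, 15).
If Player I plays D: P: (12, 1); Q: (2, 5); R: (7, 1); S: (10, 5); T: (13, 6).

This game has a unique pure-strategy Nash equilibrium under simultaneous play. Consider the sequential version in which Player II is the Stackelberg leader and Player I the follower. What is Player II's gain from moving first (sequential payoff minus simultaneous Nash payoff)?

1

Solve by backward induction (Player II leads).
- P: Player I compares 10, 13, 10, 12 and picks B; Player II would get 7.
- Q: Player I compares 4, 14, 13, 2 and picks B; Player II would get 6.
- R: Player I compares 7, 15, 6, 7 and picks B; Player II would get 2.
- S: Player I compares 9, 2, 8, 10 and picks D; Player II would get 5.
- T: Player I compares 3, 6, 5, 13 and picks D; Player II would get 6.
Among 7, 6, 2, 5, 6, the best is 7 at P. Subgame-perfect outcome: (B, P) with payoffs (13, 7).
Under simultaneous play:
Player I's best replies: P→B; Q→B; R→B; S→D; T→D.
Player II's best replies: A→P; B→S; C→T; D→T.
The unique mutual best reply is (D, T), giving (13, 6).
Player II's commitment gain: 7 − 6 = 1.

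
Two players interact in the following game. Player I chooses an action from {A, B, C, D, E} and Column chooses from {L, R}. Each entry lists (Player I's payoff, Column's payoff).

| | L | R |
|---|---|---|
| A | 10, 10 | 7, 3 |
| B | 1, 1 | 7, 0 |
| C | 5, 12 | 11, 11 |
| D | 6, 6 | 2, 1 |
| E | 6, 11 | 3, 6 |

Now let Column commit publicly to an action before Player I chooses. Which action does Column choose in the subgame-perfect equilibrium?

Solve by backward induction (Column leads).
- L → Player I plays A (best of 10, 1, 5, 6, 6); Column gets 10.
- R → Player I plays C (best of 7, 7, 11, 2, 3); Column gets 11.
Column's induced payoffs are 10, 11, so Column commits to R. Subgame-perfect outcome: (C, R) with payoffs (11, 11).

R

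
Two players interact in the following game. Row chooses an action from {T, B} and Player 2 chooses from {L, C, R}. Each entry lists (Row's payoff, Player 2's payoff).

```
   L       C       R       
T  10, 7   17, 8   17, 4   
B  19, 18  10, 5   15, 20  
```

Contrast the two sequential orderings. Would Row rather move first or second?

If Row leads: Player 2's best replies are T→C, B→R; Row's induced payoffs 17, 15; outcome (T, C), payoffs (17, 8).
If Player 2 leads: Row's best replies are L→B, C→T, R→T; Player 2's induced payoffs 18, 8, 4; outcome (B, L), payoffs (19, 18).
Row gets 17 moving first and 19 moving second, so Row prefers to move second.

second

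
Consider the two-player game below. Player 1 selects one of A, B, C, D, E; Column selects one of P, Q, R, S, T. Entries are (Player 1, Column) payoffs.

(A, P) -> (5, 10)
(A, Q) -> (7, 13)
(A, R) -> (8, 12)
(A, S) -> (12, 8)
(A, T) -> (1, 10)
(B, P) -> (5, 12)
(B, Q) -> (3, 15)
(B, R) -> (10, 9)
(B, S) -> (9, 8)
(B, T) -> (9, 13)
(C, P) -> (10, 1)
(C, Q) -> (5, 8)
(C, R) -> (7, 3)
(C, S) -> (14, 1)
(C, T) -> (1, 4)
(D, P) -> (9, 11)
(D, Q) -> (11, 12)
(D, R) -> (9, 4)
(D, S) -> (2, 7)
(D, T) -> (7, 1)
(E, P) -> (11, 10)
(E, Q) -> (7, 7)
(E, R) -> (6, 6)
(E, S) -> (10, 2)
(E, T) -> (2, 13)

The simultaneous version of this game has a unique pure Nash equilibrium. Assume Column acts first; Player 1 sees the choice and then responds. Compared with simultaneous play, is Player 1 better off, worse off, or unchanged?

Backward induction with Column moving first.
- P: Player 1 compares 5, 5, 10, 9, 11 and picks E; Column would get 10.
- Q: Player 1 compares 7, 3, 5, 11, 7 and picks D; Column would get 12.
- R: Player 1 compares 8, 10, 7, 9, 6 and picks B; Column would get 9.
- S: Player 1 compares 12, 9, 14, 2, 10 and picks C; Column would get 1.
- T: Player 1 compares 1, 9, 1, 7, 2 and picks B; Column would get 13.
Among 10, 12, 9, 1, 13, the best is 13 at T. Subgame-perfect outcome: (B, T) with payoffs (9, 13).
Under simultaneous play:
Player 1's best replies: P→E; Q→D; R→B; S→C; T→B.
Column's best replies: A→Q; B→Q; C→Q; D→Q; E→T.
The unique mutual best reply is (D, Q), giving (11, 12).
Player 1 earns 9 sequentially versus 11 at the Nash outcome: worse off.

worse off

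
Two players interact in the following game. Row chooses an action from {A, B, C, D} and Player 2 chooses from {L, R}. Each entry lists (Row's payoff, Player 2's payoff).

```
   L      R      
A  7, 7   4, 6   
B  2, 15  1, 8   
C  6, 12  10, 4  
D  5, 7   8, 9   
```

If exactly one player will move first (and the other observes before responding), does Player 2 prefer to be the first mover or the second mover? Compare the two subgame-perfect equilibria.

second

If Row leads: Player 2's best replies are A→L, B→L, C→L, D→R; Row's induced payoffs 7, 2, 6, 8; outcome (D, R), payoffs (8, 9).
If Player 2 leads: Row's best replies are L→A, R→C; Player 2's induced payoffs 7, 4; outcome (A, L), payoffs (7, 7).
Player 2 gets 7 moving first and 9 moving second, so Player 2 prefers to move second.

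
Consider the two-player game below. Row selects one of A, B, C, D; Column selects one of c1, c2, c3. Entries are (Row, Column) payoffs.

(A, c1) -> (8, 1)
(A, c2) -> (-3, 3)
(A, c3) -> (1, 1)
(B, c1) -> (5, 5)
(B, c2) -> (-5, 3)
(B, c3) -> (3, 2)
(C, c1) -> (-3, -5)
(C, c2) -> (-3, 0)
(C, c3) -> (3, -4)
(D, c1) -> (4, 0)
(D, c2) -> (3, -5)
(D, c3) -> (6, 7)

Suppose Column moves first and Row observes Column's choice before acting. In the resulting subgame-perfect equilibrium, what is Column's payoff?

7

Solve by backward induction (Column leads).
- c1: Row compares 8, 5, -3, 4 and picks A; Column would get 1.
- c2: Row compares -3, -5, -3, 3 and picks D; Column would get -5.
- c3: Row compares 1, 3, 3, 6 and picks D; Column would get 7.
Maximizing over 1, -5, 7, Column chooses c3. Subgame-perfect outcome: (D, c3) with payoffs (6, 7).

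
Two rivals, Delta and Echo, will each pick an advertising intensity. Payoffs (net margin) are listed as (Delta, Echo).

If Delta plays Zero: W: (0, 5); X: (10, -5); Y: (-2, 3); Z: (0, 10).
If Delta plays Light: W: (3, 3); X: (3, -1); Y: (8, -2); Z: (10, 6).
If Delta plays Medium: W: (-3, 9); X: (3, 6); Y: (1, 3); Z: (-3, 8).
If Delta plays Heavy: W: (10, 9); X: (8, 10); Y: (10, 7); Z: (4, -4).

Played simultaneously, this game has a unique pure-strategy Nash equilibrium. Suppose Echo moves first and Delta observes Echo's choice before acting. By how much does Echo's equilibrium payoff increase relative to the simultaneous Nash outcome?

3

Backward induction with Echo moving first.
- W: BR = Heavy, leader payoff 9.
- X: BR = Zero, leader payoff -5.
- Y: BR = Heavy, leader payoff 7.
- Z: BR = Light, leader payoff 6.
Maximizing over 9, -5, 7, 6, Echo chooses W. Subgame-perfect outcome: (Heavy, W) with payoffs (10, 9).
For the simultaneous game, intersect best replies.
Delta's best replies: W→Heavy; X→Zero; Y→Heavy; Z→Light.
Echo's best replies: Zero→Z; Light→Z; Medium→W; Heavy→X.
The unique mutual best reply is (Light, Z), giving (10, 6).
Echo's commitment gain: 9 − 6 = 3.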